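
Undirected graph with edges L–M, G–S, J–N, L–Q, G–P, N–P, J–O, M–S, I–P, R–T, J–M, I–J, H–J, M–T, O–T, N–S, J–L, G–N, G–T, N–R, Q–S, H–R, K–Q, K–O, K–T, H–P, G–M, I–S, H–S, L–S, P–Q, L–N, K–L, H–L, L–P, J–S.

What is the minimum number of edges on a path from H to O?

2

Level 0: H
Level 1: J, L, P, R, S
Level 2: G, I, K, M, N, O, Q, T
O first appears at level 2.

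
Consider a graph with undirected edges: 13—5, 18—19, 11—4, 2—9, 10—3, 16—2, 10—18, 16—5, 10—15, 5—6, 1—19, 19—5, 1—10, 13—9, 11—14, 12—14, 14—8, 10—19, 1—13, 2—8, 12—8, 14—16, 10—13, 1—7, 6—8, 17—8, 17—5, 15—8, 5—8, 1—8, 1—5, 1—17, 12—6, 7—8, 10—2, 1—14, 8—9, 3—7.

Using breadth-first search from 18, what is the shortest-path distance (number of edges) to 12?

Level 0: 18
Level 1: 10, 19
Level 2: 1, 2, 3, 5, 13, 15
Level 3: 6, 7, 8, 9, 14, 16, 17
Level 4: 11, 12
Level 5: 4
12 first appears at level 4.

4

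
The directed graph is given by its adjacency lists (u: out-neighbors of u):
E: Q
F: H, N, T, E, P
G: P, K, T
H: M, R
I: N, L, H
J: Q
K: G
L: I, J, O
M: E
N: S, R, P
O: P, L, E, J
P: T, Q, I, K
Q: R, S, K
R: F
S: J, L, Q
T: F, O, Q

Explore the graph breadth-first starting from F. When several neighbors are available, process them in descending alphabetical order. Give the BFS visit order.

F → T → P → N → H → E → Q → O → K → I → S → R → M → L → J → G

Visit F; enqueue T, P, N, H, E → queue [T, P, N, H, E]
Visit T; enqueue Q, O → queue [P, N, H, E, Q, O]
Visit P; enqueue K, I → queue [N, H, E, Q, O, K, I]
Visit N; enqueue S, R → queue [H, E, Q, O, K, I, S, R]
Visit H; enqueue M → queue [E, Q, O, K, I, S, R, M]
Visit E → queue [Q, O, K, I, S, R, M]
Visit Q → queue [O, K, I, S, R, M]
Visit O; enqueue L, J → queue [K, I, S, R, M, L, J]
Visit K; enqueue G → queue [I, S, R, M, L, J, G]
Visit I → queue [S, R, M, L, J, G]
Visit S → queue [R, M, L, J, G]
Visit R → queue [M, L, J, G]
Visit M → queue [L, J, G]
Visit L → queue [J, G]
Visit J → queue [G]
Visit G → queue []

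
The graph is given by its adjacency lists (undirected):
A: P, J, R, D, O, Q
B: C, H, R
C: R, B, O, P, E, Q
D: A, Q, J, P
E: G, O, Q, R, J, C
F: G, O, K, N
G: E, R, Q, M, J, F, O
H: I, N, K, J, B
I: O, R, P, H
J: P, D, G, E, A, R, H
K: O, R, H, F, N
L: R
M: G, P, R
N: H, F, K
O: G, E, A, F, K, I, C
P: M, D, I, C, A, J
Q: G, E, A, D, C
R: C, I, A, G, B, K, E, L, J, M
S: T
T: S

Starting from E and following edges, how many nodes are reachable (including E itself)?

18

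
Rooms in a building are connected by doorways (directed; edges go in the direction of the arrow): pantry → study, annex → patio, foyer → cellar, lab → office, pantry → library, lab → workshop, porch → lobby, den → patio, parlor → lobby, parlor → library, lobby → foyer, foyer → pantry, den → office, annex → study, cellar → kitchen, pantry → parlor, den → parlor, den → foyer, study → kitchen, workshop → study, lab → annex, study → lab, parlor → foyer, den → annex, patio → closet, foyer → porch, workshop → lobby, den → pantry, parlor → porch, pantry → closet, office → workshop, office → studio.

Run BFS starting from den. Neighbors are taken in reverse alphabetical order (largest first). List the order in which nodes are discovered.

Visit den; enqueue patio, parlor, pantry, office, foyer, annex → queue [patio, parlor, pantry, office, foyer, annex]
Visit patio; enqueue closet → queue [parlor, pantry, office, foyer, annex, closet]
Visit parlor; enqueue porch, lobby, library → queue [pantry, office, foyer, annex, closet, porch, lobby, library]
Visit pantry; enqueue study → queue [office, foyer, annex, closet, porch, lobby, library, study]
Visit office; enqueue workshop, studio → queue [foyer, annex, closet, porch, lobby, library, study, workshop, studio]
Visit foyer; enqueue cellar → queue [annex, closet, porch, lobby, library, study, workshop, studio, cellar]
Visit annex → queue [closet, porch, lobby, library, study, workshop, studio, cellar]
Visit closet → queue [porch, lobby, library, study, workshop, studio, cellar]
Visit porch → queue [lobby, library, study, workshop, studio, cellar]
Visit lobby → queue [library, study, workshop, studio, cellar]
Visit library → queue [study, workshop, studio, cellar]
Visit study; enqueue lab, kitchen → queue [workshop, studio, cellar, lab, kitchen]
Visit workshop → queue [studio, cellar, lab, kitchen]
Visit studio → queue [cellar, lab, kitchen]
Visit cellar → queue [lab, kitchen]
Visit lab → queue [kitchen]
Visit kitchen → queue []

den patio parlor pantry office foyer annex closet porch lobby library study workshop studio cellar lab kitchen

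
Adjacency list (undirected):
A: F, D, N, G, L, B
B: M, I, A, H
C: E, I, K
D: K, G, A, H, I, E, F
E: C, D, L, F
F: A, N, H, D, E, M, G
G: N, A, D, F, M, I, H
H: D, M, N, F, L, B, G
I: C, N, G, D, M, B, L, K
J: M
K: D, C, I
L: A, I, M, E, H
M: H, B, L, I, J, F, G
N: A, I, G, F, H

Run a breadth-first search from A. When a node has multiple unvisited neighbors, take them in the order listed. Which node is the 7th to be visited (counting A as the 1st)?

B

Visit A; enqueue F, D, N, G, L, B → queue [F, D, N, G, L, B]
Visit F; enqueue H, E, M → queue [D, N, G, L, B, H, E, M]
Visit D; enqueue K, I → queue [N, G, L, B, H, E, M, K, I]
Visit N → queue [G, L, B, H, E, M, K, I]
Visit G → queue [L, B, H, E, M, K, I]
Visit L → queue [B, H, E, M, K, I]
Visit B → queue [H, E, M, K, I]
Visit H → queue [E, M, K, I]
Visit E; enqueue C → queue [M, K, I, C]
Visit M; enqueue J → queue [K, I, C, J]
Visit K → queue [I, C, J]
Visit I → queue [C, J]
Visit C → queue [J]
Visit J → queue []

Visit order: A, F, D, N, G, L, B, H, E, M, K, I, C, J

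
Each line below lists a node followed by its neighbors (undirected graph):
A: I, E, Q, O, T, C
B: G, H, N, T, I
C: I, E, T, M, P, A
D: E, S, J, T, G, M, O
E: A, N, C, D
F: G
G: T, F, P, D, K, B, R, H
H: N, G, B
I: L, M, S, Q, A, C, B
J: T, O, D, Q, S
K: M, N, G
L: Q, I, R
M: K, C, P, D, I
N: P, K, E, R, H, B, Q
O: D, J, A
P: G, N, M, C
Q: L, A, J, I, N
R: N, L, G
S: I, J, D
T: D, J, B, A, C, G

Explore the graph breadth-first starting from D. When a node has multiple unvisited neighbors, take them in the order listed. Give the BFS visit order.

D, E, S, J, T, G, M, O, A, N, C, I, Q, B, F, P, K, R, H, L

Visit D; enqueue E, S, J, T, G, M, O → queue [E, S, J, T, G, M, O]
Visit E; enqueue A, N, C → queue [S, J, T, G, M, O, A, N, C]
Visit S; enqueue I → queue [J, T, G, M, O, A, N, C, I]
Visit J; enqueue Q → queue [T, G, M, O, A, N, C, I, Q]
Visit T; enqueue B → queue [G, M, O, A, N, C, I, Q, B]
Visit G; enqueue F, P, K, R, H → queue [M, O, A, N, C, I, Q, B, F, P, K, R, H]
Visit M → queue [O, A, N, C, I, Q, B, F, P, K, R, H]
Visit O → queue [A, N, C, I, Q, B, F, P, K, R, H]
Visit A → queue [N, C, I, Q, B, F, P, K, R, H]
Visit N → queue [C, I, Q, B, F, P, K, R, H]
Visit C → queue [I, Q, B, F, P, K, R, H]
Visit I; enqueue L → queue [Q, B, F, P, K, R, H, L]
Visit Q → queue [B, F, P, K, R, H, L]
Visit B → queue [F, P, K, R, H, L]
Visit F → queue [P, K, R, H, L]
Visit P → queue [K, R, H, L]
Visit K → queue [R, H, L]
Visit R → queue [H, L]
Visit H → queue [L]
Visit L → queue []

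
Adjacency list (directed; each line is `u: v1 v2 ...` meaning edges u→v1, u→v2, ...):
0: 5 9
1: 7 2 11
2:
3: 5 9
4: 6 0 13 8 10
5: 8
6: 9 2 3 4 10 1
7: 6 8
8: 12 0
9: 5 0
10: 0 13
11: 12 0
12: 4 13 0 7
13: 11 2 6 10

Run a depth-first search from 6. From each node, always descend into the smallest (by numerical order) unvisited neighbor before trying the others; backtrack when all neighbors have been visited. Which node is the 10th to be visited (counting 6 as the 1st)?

4

Visit 6
6 → 1
1 → 2
1 → 7
7 → 8
8 → 0
0 → 5
0 → 9
8 → 12
12 → 4
4 → 10
10 → 13
13 → 11
6 → 3

Visit order: 6, 1, 2, 7, 8, 0, 5, 9, 12, 4, 10, 13, 11, 3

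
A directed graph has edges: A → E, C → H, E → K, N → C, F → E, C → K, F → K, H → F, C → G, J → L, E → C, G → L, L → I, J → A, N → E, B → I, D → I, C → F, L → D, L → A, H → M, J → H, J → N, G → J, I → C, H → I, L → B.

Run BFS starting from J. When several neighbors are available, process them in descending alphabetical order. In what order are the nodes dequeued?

J, N, L, H, A, E, C, I, D, B, M, F, K, G

Visit J; enqueue N, L, H, A → queue [N, L, H, A]
Visit N; enqueue E, C → queue [L, H, A, E, C]
Visit L; enqueue I, D, B → queue [H, A, E, C, I, D, B]
Visit H; enqueue M, F → queue [A, E, C, I, D, B, M, F]
Visit A → queue [E, C, I, D, B, M, F]
Visit E; enqueue K → queue [C, I, D, B, M, F, K]
Visit C; enqueue G → queue [I, D, B, M, F, K, G]
Visit I → queue [D, B, M, F, K, G]
Visit D → queue [B, M, F, K, G]
Visit B → queue [M, F, K, G]
Visit M → queue [F, K, G]
Visit F → queue [K, G]
Visit K → queue [G]
Visit G → queue []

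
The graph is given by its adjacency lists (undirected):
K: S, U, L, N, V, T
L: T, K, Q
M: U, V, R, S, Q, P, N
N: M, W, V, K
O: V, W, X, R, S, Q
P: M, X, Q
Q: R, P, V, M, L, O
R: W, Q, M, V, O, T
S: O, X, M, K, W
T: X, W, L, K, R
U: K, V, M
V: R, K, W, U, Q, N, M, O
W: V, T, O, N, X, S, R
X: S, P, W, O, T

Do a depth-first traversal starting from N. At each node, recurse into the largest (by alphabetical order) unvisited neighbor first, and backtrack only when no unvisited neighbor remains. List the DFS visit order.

N -> W -> X -> T -> R -> V -> U -> M -> S -> O -> Q -> P -> L -> K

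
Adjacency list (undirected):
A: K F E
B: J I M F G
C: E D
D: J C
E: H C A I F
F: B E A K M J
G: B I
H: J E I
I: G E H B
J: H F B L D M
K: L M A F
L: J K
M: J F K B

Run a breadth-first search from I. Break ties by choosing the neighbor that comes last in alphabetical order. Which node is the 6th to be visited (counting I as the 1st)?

J

Visit I; enqueue H, G, E, B → queue [H, G, E, B]
Visit H; enqueue J → queue [G, E, B, J]
Visit G → queue [E, B, J]
Visit E; enqueue F, C, A → queue [B, J, F, C, A]
Visit B; enqueue M → queue [J, F, C, A, M]
Visit J; enqueue L, D → queue [F, C, A, M, L, D]
Visit F; enqueue K → queue [C, A, M, L, D, K]
Visit C → queue [A, M, L, D, K]
Visit A → queue [M, L, D, K]
Visit M → queue [L, D, K]
Visit L → queue [D, K]
Visit D → queue [K]
Visit K → queue []

Visit order: I, H, G, E, B, J, F, C, A, M, L, D, K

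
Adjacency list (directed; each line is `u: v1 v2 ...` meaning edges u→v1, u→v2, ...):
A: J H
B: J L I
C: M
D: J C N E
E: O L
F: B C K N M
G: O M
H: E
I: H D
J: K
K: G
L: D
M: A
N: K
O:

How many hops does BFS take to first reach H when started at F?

Level 0: F
Level 1: B, C, K, M, N
Level 2: A, G, I, J, L
Level 3: D, H, O
Level 4: E
H first appears at level 3.

3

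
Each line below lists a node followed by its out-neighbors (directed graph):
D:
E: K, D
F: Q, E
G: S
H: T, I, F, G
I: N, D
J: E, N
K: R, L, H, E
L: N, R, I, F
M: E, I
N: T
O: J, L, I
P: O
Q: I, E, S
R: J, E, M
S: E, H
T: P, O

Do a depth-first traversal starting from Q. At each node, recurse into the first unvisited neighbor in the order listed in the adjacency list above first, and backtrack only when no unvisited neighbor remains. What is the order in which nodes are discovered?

Visit Q
Q → I
I → N
N → T
T → P
P → O
O → J
J → E
E → K
K → R
R → M
K → L
L → F
K → H
H → G
G → S
E → D

Q -> I -> N -> T -> P -> O -> J -> E -> K -> R -> M -> L -> F -> H -> G -> S -> D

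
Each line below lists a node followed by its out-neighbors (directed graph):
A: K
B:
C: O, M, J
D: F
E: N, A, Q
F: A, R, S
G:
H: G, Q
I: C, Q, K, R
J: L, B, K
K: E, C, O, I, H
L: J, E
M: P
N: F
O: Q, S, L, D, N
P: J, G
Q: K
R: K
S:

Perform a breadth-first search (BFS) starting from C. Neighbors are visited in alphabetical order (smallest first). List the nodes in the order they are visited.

Visit C; enqueue J, M, O → queue [J, M, O]
Visit J; enqueue B, K, L → queue [M, O, B, K, L]
Visit M; enqueue P → queue [O, B, K, L, P]
Visit O; enqueue D, N, Q, S → queue [B, K, L, P, D, N, Q, S]
Visit B → queue [K, L, P, D, N, Q, S]
Visit K; enqueue E, H, I → queue [L, P, D, N, Q, S, E, H, I]
Visit L → queue [P, D, N, Q, S, E, H, I]
Visit P; enqueue G → queue [D, N, Q, S, E, H, I, G]
Visit D; enqueue F → queue [N, Q, S, E, H, I, G, F]
Visit N → queue [Q, S, E, H, I, G, F]
Visit Q → queue [S, E, H, I, G, F]
Visit S → queue [E, H, I, G, F]
Visit E; enqueue A → queue [H, I, G, F, A]
Visit H → queue [I, G, F, A]
Visit I; enqueue R → queue [G, F, A, R]
Visit G → queue [F, A, R]
Visit F → queue [A, R]
Visit A → queue [R]
Visit R → queue []

C -> J -> M -> O -> B -> K -> L -> P -> D -> N -> Q -> S -> E -> H -> I -> G -> F -> A -> R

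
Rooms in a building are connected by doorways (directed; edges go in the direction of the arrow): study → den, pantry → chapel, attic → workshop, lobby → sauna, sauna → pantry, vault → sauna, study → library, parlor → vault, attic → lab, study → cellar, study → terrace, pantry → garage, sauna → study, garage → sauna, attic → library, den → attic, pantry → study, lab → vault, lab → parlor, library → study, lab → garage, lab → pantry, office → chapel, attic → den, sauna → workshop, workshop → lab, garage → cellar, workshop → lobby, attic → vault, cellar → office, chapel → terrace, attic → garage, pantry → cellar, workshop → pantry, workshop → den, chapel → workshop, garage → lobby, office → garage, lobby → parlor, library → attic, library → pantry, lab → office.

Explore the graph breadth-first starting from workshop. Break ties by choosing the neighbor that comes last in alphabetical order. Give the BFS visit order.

workshop pantry lobby lab den study garage chapel cellar sauna parlor vault office attic terrace library

Visit workshop; enqueue pantry, lobby, lab, den → queue [pantry, lobby, lab, den]
Visit pantry; enqueue study, garage, chapel, cellar → queue [lobby, lab, den, study, garage, chapel, cellar]
Visit lobby; enqueue sauna, parlor → queue [lab, den, study, garage, chapel, cellar, sauna, parlor]
Visit lab; enqueue vault, office → queue [den, study, garage, chapel, cellar, sauna, parlor, vault, office]
Visit den; enqueue attic → queue [study, garage, chapel, cellar, sauna, parlor, vault, office, attic]
Visit study; enqueue terrace, library → queue [garage, chapel, cellar, sauna, parlor, vault, office, attic, terrace, library]
Visit garage → queue [chapel, cellar, sauna, parlor, vault, office, attic, terrace, library]
Visit chapel → queue [cellar, sauna, parlor, vault, office, attic, terrace, library]
Visit cellar → queue [sauna, parlor, vault, office, attic, terrace, library]
Visit sauna → queue [parlor, vault, office, attic, terrace, library]
Visit parlor → queue [vault, office, attic, terrace, library]
Visit vault → queue [office, attic, terrace, library]
Visit office → queue [attic, terrace, library]
Visit attic → queue [terrace, library]
Visit terrace → queue [library]
Visit library → queue []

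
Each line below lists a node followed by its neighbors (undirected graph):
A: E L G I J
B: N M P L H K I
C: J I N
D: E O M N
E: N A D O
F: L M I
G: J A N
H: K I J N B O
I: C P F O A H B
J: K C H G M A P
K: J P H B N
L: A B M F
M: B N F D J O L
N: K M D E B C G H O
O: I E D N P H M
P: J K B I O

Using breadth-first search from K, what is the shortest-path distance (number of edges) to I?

Level 0: K
Level 1: B, H, J, N, P
Level 2: A, C, D, E, G, I, L, M, O
Level 3: F
I first appears at level 2.

2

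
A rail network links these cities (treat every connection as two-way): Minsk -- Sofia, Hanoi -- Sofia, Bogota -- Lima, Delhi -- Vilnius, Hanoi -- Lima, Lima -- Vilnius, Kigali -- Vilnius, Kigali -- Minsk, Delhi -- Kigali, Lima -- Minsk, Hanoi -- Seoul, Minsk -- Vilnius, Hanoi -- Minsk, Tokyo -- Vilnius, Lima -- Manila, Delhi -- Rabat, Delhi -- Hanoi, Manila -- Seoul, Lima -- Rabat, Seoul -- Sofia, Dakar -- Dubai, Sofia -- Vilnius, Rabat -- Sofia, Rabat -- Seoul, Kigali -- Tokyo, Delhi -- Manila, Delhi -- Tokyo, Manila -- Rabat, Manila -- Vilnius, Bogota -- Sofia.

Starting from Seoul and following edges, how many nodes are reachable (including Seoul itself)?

BFS from Seoul visits: Seoul, Hanoi, Manila, Rabat, Sofia, Delhi, Lima, Minsk, Vilnius, Bogota, Kigali, Tokyo
Reachable nodes: 12 of 14 total.

12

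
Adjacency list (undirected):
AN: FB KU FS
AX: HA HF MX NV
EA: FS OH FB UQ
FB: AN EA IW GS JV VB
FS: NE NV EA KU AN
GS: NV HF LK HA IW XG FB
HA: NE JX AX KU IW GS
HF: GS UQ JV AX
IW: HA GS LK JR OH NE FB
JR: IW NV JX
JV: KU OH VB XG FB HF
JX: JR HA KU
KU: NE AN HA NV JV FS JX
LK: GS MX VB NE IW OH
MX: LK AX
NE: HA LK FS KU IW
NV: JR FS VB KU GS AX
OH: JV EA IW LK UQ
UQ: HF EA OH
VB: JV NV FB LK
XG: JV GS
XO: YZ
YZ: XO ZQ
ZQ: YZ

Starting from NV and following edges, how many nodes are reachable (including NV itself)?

21

BFS from NV visits: NV, VB, KU, JR, GS, FS, AX, LK, JV, FB, NE, JX, HA, AN, IW, XG, HF, EA, MX, OH, UQ
Reachable nodes: 21 of 24 total.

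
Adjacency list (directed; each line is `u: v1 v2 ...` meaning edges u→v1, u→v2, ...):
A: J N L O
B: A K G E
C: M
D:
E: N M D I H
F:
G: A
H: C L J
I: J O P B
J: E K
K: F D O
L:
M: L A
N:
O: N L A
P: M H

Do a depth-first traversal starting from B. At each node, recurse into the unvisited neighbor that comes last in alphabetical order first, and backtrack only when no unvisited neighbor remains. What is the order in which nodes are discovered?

B, K, O, N, L, A, J, E, M, I, P, H, C, D, F, G

Visit B
B → K
K → O
O → N
O → L
O → A
A → J
J → E
E → M
E → I
I → P
P → H
H → C
E → D
K → F
B → G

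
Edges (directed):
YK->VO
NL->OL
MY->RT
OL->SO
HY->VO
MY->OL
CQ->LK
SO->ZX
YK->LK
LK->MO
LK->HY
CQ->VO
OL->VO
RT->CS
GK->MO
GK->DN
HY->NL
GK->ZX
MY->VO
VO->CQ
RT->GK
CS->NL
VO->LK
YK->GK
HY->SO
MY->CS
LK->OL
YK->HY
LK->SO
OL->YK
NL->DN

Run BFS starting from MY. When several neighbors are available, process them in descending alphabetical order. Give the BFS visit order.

MY, VO, RT, OL, CS, LK, CQ, GK, YK, SO, NL, MO, HY, ZX, DN

Visit MY; enqueue VO, RT, OL, CS → queue [VO, RT, OL, CS]
Visit VO; enqueue LK, CQ → queue [RT, OL, CS, LK, CQ]
Visit RT; enqueue GK → queue [OL, CS, LK, CQ, GK]
Visit OL; enqueue YK, SO → queue [CS, LK, CQ, GK, YK, SO]
Visit CS; enqueue NL → queue [LK, CQ, GK, YK, SO, NL]
Visit LK; enqueue MO, HY → queue [CQ, GK, YK, SO, NL, MO, HY]
Visit CQ → queue [GK, YK, SO, NL, MO, HY]
Visit GK; enqueue ZX, DN → queue [YK, SO, NL, MO, HY, ZX, DN]
Visit YK → queue [SO, NL, MO, HY, ZX, DN]
Visit SO → queue [NL, MO, HY, ZX, DN]
Visit NL → queue [MO, HY, ZX, DN]
Visit MO → queue [HY, ZX, DN]
Visit HY → queue [ZX, DN]
Visit ZX → queue [DN]
Visit DN → queue []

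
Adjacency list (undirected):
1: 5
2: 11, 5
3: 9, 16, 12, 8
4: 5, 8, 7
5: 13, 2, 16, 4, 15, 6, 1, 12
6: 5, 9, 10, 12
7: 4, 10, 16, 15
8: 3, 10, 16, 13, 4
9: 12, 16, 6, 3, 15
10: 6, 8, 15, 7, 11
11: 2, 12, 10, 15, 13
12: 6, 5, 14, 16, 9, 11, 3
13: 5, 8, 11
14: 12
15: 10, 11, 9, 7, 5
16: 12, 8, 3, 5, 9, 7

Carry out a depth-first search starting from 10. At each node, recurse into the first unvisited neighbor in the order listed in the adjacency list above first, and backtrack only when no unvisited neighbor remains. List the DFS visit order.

10 → 6 → 5 → 13 → 8 → 3 → 9 → 12 → 14 → 16 → 7 → 4 → 15 → 11 → 2 → 1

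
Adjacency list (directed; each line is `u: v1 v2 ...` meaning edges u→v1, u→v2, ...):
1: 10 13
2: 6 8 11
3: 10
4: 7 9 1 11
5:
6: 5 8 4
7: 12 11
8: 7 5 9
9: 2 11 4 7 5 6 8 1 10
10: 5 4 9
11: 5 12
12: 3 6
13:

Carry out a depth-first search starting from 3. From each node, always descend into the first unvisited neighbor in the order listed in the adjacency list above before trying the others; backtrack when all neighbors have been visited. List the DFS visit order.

Visit 3
3 → 10
10 → 5
10 → 4
4 → 7
7 → 12
12 → 6
6 → 8
8 → 9
9 → 2
2 → 11
9 → 1
1 → 13

3 10 5 4 7 12 6 8 9 2 11 1 13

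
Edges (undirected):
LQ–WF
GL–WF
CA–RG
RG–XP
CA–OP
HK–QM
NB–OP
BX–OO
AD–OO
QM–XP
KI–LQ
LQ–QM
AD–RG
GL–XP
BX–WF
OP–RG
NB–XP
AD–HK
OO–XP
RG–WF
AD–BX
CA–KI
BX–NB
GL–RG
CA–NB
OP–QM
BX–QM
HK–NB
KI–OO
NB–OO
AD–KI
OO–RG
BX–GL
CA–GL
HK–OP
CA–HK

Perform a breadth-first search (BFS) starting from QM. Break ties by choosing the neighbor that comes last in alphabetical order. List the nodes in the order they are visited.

QM → XP → OP → LQ → HK → BX → RG → OO → NB → GL → CA → WF → KI → AD

Visit QM; enqueue XP, OP, LQ, HK, BX → queue [XP, OP, LQ, HK, BX]
Visit XP; enqueue RG, OO, NB, GL → queue [OP, LQ, HK, BX, RG, OO, NB, GL]
Visit OP; enqueue CA → queue [LQ, HK, BX, RG, OO, NB, GL, CA]
Visit LQ; enqueue WF, KI → queue [HK, BX, RG, OO, NB, GL, CA, WF, KI]
Visit HK; enqueue AD → queue [BX, RG, OO, NB, GL, CA, WF, KI, AD]
Visit BX → queue [RG, OO, NB, GL, CA, WF, KI, AD]
Visit RG → queue [OO, NB, GL, CA, WF, KI, AD]
Visit OO → queue [NB, GL, CA, WF, KI, AD]
Visit NB → queue [GL, CA, WF, KI, AD]
Visit GL → queue [CA, WF, KI, AD]
Visit CA → queue [WF, KI, AD]
Visit WF → queue [KI, AD]
Visit KI → queue [AD]
Visit AD → queue []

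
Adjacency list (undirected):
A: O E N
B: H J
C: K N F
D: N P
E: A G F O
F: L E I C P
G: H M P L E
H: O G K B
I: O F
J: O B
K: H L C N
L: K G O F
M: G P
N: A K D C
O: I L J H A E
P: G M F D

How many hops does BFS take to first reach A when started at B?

Level 0: B
Level 1: H, J
Level 2: G, K, O
Level 3: A, C, E, I, L, M, N, P
Level 4: D, F
A first appears at level 3.

3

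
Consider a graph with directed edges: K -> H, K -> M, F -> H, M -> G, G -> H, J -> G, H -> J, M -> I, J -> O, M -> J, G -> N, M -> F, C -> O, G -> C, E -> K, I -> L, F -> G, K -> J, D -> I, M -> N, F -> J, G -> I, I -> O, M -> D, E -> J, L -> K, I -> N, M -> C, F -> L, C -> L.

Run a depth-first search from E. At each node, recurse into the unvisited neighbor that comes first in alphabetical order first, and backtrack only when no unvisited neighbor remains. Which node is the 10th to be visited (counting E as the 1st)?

I

Visit E
E → J
J → G
G → C
C → L
L → K
K → H
K → M
M → D
D → I
I → N
I → O
M → F

Visit order: E, J, G, C, L, K, H, M, D, I, N, O, F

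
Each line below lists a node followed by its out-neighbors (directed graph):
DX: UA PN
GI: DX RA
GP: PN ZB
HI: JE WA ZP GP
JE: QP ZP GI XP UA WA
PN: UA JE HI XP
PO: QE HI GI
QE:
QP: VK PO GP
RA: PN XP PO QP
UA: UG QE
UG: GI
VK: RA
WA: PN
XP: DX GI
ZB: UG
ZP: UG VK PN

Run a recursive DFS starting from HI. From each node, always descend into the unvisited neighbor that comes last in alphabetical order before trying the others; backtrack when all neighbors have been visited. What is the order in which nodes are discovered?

Visit HI
HI → ZP
ZP → VK
VK → RA
RA → XP
XP → GI
GI → DX
DX → UA
UA → UG
UA → QE
DX → PN
PN → JE
JE → WA
JE → QP
QP → PO
QP → GP
GP → ZB

HI ZP VK RA XP GI DX UA UG QE PN JE WA QP PO GP ZB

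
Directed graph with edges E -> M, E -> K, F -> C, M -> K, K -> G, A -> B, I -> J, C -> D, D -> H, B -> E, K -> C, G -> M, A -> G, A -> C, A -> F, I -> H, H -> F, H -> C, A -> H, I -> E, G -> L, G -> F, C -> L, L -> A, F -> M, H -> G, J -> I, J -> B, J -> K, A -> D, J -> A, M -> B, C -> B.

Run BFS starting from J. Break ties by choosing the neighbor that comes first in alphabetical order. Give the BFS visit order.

Visit J; enqueue A, B, I, K → queue [A, B, I, K]
Visit A; enqueue C, D, F, G, H → queue [B, I, K, C, D, F, G, H]
Visit B; enqueue E → queue [I, K, C, D, F, G, H, E]
Visit I → queue [K, C, D, F, G, H, E]
Visit K → queue [C, D, F, G, H, E]
Visit C; enqueue L → queue [D, F, G, H, E, L]
Visit D → queue [F, G, H, E, L]
Visit F; enqueue M → queue [G, H, E, L, M]
Visit G → queue [H, E, L, M]
Visit H → queue [E, L, M]
Visit E → queue [L, M]
Visit L → queue [M]
Visit M → queue []

J -> A -> B -> I -> K -> C -> D -> F -> G -> H -> E -> L -> M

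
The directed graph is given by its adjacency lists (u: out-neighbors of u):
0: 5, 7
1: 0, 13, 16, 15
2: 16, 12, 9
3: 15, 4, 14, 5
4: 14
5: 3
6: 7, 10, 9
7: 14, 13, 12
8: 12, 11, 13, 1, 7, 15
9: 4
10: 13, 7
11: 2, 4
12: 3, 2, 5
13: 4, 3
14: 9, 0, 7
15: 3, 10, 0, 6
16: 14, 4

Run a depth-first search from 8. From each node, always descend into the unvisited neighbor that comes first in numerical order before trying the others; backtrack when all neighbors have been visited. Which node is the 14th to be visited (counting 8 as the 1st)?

15

Visit 8
8 → 1
1 → 0
0 → 5
5 → 3
3 → 4
4 → 14
14 → 7
7 → 12
12 → 2
2 → 9
2 → 16
7 → 13
3 → 15
15 → 6
6 → 10
8 → 11

Visit order: 8, 1, 0, 5, 3, 4, 14, 7, 12, 2, 9, 16, 13, 15, 6, 10, 11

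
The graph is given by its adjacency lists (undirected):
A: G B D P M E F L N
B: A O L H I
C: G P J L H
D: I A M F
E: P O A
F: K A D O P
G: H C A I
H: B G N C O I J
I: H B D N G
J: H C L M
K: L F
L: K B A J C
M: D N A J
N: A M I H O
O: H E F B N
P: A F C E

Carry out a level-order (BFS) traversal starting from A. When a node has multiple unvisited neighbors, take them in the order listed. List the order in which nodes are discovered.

Visit A; enqueue G, B, D, P, M, E, F, L, N → queue [G, B, D, P, M, E, F, L, N]
Visit G; enqueue H, C, I → queue [B, D, P, M, E, F, L, N, H, C, I]
Visit B; enqueue O → queue [D, P, M, E, F, L, N, H, C, I, O]
Visit D → queue [P, M, E, F, L, N, H, C, I, O]
Visit P → queue [M, E, F, L, N, H, C, I, O]
Visit M; enqueue J → queue [E, F, L, N, H, C, I, O, J]
Visit E → queue [F, L, N, H, C, I, O, J]
Visit F; enqueue K → queue [L, N, H, C, I, O, J, K]
Visit L → queue [N, H, C, I, O, J, K]
Visit N → queue [H, C, I, O, J, K]
Visit H → queue [C, I, O, J, K]
Visit C → queue [I, O, J, K]
Visit I → queue [O, J, K]
Visit O → queue [J, K]
Visit J → queue [K]
Visit K → queue []

A → G → B → D → P → M → E → F → L → N → H → C → I → O → J → K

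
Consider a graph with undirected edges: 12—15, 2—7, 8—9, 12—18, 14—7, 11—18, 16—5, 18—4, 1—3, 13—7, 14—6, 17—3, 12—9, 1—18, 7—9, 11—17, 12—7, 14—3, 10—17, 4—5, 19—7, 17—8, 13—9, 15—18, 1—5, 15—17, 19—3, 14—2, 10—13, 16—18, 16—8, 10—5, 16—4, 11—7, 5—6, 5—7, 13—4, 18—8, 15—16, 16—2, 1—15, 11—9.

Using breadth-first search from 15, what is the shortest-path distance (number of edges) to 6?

Level 0: 15
Level 1: 1, 12, 16, 17, 18
Level 2: 2, 3, 4, 5, 7, 8, 9, 10, 11
Level 3: 6, 13, 14, 19
6 first appears at level 3.

3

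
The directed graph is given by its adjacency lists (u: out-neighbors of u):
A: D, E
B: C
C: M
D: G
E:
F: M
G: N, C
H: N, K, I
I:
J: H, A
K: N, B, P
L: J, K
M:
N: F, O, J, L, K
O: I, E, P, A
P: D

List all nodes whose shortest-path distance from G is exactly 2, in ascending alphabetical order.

Level 0: G
Level 1: C, N
Level 2: F, J, K, L, M, O
Level 3: A, B, E, H, I, P
Level 4: D

F, J, K, L, M, O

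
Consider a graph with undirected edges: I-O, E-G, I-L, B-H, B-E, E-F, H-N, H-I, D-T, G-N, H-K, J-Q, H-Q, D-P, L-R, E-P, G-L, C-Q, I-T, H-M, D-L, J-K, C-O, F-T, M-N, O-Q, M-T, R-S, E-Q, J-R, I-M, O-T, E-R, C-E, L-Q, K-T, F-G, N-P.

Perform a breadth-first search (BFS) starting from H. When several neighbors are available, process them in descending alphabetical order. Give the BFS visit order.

H → Q → N → M → K → I → B → O → L → J → E → C → P → G → T → R → D → F → S

Visit H; enqueue Q, N, M, K, I, B → queue [Q, N, M, K, I, B]
Visit Q; enqueue O, L, J, E, C → queue [N, M, K, I, B, O, L, J, E, C]
Visit N; enqueue P, G → queue [M, K, I, B, O, L, J, E, C, P, G]
Visit M; enqueue T → queue [K, I, B, O, L, J, E, C, P, G, T]
Visit K → queue [I, B, O, L, J, E, C, P, G, T]
Visit I → queue [B, O, L, J, E, C, P, G, T]
Visit B → queue [O, L, J, E, C, P, G, T]
Visit O → queue [L, J, E, C, P, G, T]
Visit L; enqueue R, D → queue [J, E, C, P, G, T, R, D]
Visit J → queue [E, C, P, G, T, R, D]
Visit E; enqueue F → queue [C, P, G, T, R, D, F]
Visit C → queue [P, G, T, R, D, F]
Visit P → queue [G, T, R, D, F]
Visit G → queue [T, R, D, F]
Visit T → queue [R, D, F]
Visit R; enqueue S → queue [D, F, S]
Visit D → queue [F, S]
Visit F → queue [S]
Visit S → queue []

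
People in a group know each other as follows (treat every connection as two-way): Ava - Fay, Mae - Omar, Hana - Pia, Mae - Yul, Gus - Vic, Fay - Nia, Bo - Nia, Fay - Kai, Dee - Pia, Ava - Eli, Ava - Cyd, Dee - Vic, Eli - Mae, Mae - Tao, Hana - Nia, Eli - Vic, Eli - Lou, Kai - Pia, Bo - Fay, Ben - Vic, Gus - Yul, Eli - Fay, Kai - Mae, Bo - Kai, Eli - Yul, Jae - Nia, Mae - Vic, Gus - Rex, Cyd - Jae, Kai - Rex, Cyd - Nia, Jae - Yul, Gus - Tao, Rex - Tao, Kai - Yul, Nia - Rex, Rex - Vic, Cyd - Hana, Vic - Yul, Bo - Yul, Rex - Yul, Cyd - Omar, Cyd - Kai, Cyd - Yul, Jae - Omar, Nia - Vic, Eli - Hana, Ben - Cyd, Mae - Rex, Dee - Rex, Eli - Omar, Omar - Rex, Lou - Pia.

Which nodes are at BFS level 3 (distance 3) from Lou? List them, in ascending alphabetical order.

Level 0: Lou
Level 1: Eli, Pia
Level 2: Ava, Dee, Fay, Hana, Kai, Mae, Omar, Vic, Yul
Level 3: Ben, Bo, Cyd, Gus, Jae, Nia, Rex, Tao

Ben, Bo, Cyd, Gus, Jae, Nia, Rex, Tao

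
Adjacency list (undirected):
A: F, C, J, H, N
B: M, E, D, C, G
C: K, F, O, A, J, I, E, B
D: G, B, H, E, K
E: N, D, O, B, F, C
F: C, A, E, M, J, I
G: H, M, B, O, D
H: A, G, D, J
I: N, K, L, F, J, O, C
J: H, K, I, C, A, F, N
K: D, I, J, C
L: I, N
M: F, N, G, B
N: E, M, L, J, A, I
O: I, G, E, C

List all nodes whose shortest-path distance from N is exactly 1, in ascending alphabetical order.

Level 0: N
Level 1: A, E, I, J, L, M
Level 2: B, C, D, F, G, H, K, O

A, E, I, J, L, M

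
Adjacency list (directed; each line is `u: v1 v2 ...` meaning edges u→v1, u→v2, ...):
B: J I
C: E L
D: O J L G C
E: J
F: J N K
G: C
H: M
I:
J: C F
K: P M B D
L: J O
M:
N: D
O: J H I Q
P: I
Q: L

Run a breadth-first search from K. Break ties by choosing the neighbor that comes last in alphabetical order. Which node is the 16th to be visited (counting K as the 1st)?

N

Visit K; enqueue P, M, D, B → queue [P, M, D, B]
Visit P; enqueue I → queue [M, D, B, I]
Visit M → queue [D, B, I]
Visit D; enqueue O, L, J, G, C → queue [B, I, O, L, J, G, C]
Visit B → queue [I, O, L, J, G, C]
Visit I → queue [O, L, J, G, C]
Visit O; enqueue Q, H → queue [L, J, G, C, Q, H]
Visit L → queue [J, G, C, Q, H]
Visit J; enqueue F → queue [G, C, Q, H, F]
Visit G → queue [C, Q, H, F]
Visit C; enqueue E → queue [Q, H, F, E]
Visit Q → queue [H, F, E]
Visit H → queue [F, E]
Visit F; enqueue N → queue [E, N]
Visit E → queue [N]
Visit N → queue []

Visit order: K, P, M, D, B, I, O, L, J, G, C, Q, H, F, E, N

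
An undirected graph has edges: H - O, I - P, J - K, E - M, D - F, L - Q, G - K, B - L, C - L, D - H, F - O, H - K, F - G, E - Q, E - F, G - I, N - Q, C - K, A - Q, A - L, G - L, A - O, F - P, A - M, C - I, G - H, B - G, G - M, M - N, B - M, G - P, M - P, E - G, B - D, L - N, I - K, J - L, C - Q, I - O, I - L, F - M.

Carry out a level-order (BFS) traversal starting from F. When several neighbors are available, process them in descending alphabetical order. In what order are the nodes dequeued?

Visit F; enqueue P, O, M, G, E, D → queue [P, O, M, G, E, D]
Visit P; enqueue I → queue [O, M, G, E, D, I]
Visit O; enqueue H, A → queue [M, G, E, D, I, H, A]
Visit M; enqueue N, B → queue [G, E, D, I, H, A, N, B]
Visit G; enqueue L, K → queue [E, D, I, H, A, N, B, L, K]
Visit E; enqueue Q → queue [D, I, H, A, N, B, L, K, Q]
Visit D → queue [I, H, A, N, B, L, K, Q]
Visit I; enqueue C → queue [H, A, N, B, L, K, Q, C]
Visit H → queue [A, N, B, L, K, Q, C]
Visit A → queue [N, B, L, K, Q, C]
Visit N → queue [B, L, K, Q, C]
Visit B → queue [L, K, Q, C]
Visit L; enqueue J → queue [K, Q, C, J]
Visit K → queue [Q, C, J]
Visit Q → queue [C, J]
Visit C → queue [J]
Visit J → queue []

F, P, O, M, G, E, D, I, H, A, N, B, L, K, Q, C, J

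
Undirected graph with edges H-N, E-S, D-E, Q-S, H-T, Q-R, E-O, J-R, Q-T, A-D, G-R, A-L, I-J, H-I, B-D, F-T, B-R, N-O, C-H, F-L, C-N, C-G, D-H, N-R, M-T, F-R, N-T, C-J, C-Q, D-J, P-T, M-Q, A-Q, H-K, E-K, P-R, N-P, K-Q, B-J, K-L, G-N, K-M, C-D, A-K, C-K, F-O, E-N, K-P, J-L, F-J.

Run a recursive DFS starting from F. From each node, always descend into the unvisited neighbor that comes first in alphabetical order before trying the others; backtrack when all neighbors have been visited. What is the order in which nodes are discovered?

Visit F
F → J
J → B
B → D
D → A
A → K
K → C
C → G
G → N
N → E
E → O
E → S
S → Q
Q → M
M → T
T → H
H → I
T → P
P → R
K → L

F, J, B, D, A, K, C, G, N, E, O, S, Q, M, T, H, I, P, R, L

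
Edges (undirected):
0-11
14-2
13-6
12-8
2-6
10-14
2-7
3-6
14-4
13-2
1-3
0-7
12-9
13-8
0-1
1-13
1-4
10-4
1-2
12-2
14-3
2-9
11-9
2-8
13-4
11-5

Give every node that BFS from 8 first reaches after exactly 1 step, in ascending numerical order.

2, 12, 13

Level 0: 8
Level 1: 2, 12, 13
Level 2: 1, 4, 6, 7, 9, 14
Level 3: 0, 3, 10, 11
Level 4: 5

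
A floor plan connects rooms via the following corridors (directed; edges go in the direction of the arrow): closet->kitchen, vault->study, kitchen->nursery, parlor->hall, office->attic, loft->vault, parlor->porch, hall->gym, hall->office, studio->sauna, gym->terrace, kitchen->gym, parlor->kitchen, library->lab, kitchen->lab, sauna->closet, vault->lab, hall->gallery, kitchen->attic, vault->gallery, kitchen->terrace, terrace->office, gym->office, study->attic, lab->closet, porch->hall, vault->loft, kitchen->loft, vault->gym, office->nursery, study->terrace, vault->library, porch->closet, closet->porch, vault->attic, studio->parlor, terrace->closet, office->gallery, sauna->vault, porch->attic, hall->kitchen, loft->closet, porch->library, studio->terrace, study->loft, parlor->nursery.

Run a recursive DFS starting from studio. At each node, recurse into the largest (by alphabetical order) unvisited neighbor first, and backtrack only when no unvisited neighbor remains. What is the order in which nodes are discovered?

studio, terrace, office, nursery, gallery, attic, closet, porch, library, lab, hall, kitchen, loft, vault, study, gym, sauna, parlor

Visit studio
studio → terrace
terrace → office
office → nursery
office → gallery
office → attic
terrace → closet
closet → porch
porch → library
library → lab
porch → hall
hall → kitchen
kitchen → loft
loft → vault
vault → study
vault → gym
studio → sauna
studio → parlor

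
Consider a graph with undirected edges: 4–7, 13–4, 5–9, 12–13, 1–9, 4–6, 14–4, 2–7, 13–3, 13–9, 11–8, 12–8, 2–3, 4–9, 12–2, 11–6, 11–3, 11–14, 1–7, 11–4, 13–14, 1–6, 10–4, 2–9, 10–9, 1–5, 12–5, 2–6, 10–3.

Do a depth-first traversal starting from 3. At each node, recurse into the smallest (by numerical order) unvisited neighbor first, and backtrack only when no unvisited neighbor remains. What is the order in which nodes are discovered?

3, 2, 6, 1, 5, 9, 4, 7, 10, 11, 8, 12, 13, 14

Visit 3
3 → 2
2 → 6
6 → 1
1 → 5
5 → 9
9 → 4
4 → 7
4 → 10
4 → 11
11 → 8
8 → 12
12 → 13
13 → 14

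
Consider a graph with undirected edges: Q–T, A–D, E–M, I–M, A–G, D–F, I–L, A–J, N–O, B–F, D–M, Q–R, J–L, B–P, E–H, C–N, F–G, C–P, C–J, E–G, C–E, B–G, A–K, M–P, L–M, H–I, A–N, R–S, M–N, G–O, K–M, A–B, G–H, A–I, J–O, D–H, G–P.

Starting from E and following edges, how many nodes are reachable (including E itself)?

16

BFS from E visits: E, C, G, H, M, J, N, P, A, B, F, O, D, I, K, L
Reachable nodes: 16 of 20 total.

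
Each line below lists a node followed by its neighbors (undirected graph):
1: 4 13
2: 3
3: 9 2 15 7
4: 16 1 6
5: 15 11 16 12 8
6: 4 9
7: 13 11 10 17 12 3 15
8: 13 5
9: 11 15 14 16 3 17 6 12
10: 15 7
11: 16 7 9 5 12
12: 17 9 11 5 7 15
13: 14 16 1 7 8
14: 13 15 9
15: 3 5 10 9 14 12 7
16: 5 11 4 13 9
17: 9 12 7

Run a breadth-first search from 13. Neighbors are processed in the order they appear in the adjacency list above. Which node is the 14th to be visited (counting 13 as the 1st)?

12

Visit 13; enqueue 14, 16, 1, 7, 8 → queue [14, 16, 1, 7, 8]
Visit 14; enqueue 15, 9 → queue [16, 1, 7, 8, 15, 9]
Visit 16; enqueue 5, 11, 4 → queue [1, 7, 8, 15, 9, 5, 11, 4]
Visit 1 → queue [7, 8, 15, 9, 5, 11, 4]
Visit 7; enqueue 10, 17, 12, 3 → queue [8, 15, 9, 5, 11, 4, 10, 17, 12, 3]
Visit 8 → queue [15, 9, 5, 11, 4, 10, 17, 12, 3]
Visit 15 → queue [9, 5, 11, 4, 10, 17, 12, 3]
Visit 9; enqueue 6 → queue [5, 11, 4, 10, 17, 12, 3, 6]
Visit 5 → queue [11, 4, 10, 17, 12, 3, 6]
Visit 11 → queue [4, 10, 17, 12, 3, 6]
Visit 4 → queue [10, 17, 12, 3, 6]
Visit 10 → queue [17, 12, 3, 6]
Visit 17 → queue [12, 3, 6]
Visit 12 → queue [3, 6]
Visit 3; enqueue 2 → queue [6, 2]
Visit 6 → queue [2]
Visit 2 → queue []

Visit order: 13, 14, 16, 1, 7, 8, 15, 9, 5, 11, 4, 10, 17, 12, 3, 6, 2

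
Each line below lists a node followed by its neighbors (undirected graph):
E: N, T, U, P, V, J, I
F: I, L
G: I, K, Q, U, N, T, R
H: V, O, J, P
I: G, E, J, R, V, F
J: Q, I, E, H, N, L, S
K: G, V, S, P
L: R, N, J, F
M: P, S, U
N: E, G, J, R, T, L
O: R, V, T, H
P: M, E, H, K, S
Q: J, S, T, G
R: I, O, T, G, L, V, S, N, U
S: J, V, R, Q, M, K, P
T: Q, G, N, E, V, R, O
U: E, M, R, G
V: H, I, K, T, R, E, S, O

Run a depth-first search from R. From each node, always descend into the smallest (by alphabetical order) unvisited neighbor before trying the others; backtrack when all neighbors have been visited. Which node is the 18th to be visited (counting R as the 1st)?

V

Visit R
R → G
G → I
I → E
E → J
J → H
H → O
O → T
T → N
N → L
L → F
T → Q
Q → S
S → K
K → P
P → M
M → U
K → V

Visit order: R, G, I, E, J, H, O, T, N, L, F, Q, S, K, P, M, U, V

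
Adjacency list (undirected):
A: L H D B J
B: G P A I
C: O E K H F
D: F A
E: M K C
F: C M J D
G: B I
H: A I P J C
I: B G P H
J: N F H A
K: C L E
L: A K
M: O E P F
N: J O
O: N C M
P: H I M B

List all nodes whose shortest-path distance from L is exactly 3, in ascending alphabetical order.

F, G, I, M, N, O, P

Level 0: L
Level 1: A, K
Level 2: B, C, D, E, H, J
Level 3: F, G, I, M, N, O, P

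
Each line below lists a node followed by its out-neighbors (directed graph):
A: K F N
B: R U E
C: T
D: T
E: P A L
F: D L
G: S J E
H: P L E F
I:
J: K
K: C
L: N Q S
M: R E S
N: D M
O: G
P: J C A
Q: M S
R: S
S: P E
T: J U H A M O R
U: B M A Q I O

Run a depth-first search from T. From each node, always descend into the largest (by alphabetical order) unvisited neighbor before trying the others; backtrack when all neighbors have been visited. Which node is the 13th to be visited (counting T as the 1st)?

Visit T
T → U
U → Q
Q → S
S → P
P → J
J → K
K → C
P → A
A → N
N → M
M → R
M → E
E → L
N → D
A → F
U → O
O → G
U → I
U → B
T → H

Visit order: T, U, Q, S, P, J, K, C, A, N, M, R, E, L, D, F, O, G, I, B, H

E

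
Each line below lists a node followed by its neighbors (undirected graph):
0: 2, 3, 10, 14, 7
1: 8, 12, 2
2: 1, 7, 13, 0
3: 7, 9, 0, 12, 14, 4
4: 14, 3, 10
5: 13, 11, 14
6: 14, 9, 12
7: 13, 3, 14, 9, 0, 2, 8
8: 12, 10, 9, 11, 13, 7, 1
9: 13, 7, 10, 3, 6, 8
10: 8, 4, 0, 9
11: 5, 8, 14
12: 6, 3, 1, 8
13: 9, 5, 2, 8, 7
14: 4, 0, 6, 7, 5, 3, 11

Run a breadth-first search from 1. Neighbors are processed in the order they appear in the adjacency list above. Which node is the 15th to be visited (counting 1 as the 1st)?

Visit 1; enqueue 8, 12, 2 → queue [8, 12, 2]
Visit 8; enqueue 10, 9, 11, 13, 7 → queue [12, 2, 10, 9, 11, 13, 7]
Visit 12; enqueue 6, 3 → queue [2, 10, 9, 11, 13, 7, 6, 3]
Visit 2; enqueue 0 → queue [10, 9, 11, 13, 7, 6, 3, 0]
Visit 10; enqueue 4 → queue [9, 11, 13, 7, 6, 3, 0, 4]
Visit 9 → queue [11, 13, 7, 6, 3, 0, 4]
Visit 11; enqueue 5, 14 → queue [13, 7, 6, 3, 0, 4, 5, 14]
Visit 13 → queue [7, 6, 3, 0, 4, 5, 14]
Visit 7 → queue [6, 3, 0, 4, 5, 14]
Visit 6 → queue [3, 0, 4, 5, 14]
Visit 3 → queue [0, 4, 5, 14]
Visit 0 → queue [4, 5, 14]
Visit 4 → queue [5, 14]
Visit 5 → queue [14]
Visit 14 → queue []

Visit order: 1, 8, 12, 2, 10, 9, 11, 13, 7, 6, 3, 0, 4, 5, 14

14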